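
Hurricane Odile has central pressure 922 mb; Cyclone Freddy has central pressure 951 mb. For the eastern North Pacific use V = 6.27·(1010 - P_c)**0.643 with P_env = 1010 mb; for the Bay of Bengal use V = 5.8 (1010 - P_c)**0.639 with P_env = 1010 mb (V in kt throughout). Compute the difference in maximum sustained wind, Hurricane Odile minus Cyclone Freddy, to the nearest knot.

33 kt

Hurricane Odile: ΔP = 88; V ≈ 6.27 × 88^0.643 ≈ 111.58 kt.
Cyclone Freddy: ΔP = 59; V ≈ 5.8 × 59^0.639 ≈ 78.52 kt.
Difference ≈ 111.58 − 78.52 = 33.06 → 33 kt.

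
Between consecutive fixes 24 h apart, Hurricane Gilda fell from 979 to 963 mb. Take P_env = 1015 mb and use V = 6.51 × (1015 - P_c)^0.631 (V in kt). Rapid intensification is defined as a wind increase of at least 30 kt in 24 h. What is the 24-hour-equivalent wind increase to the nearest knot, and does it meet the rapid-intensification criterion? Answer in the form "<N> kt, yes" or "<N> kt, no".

V₁: ΔP = 36, V ≈ 6.51 × 36^0.631 ≈ 62.46 kt.
V₂: ΔP = 52, V ≈ 6.51 × 52^0.631 ≈ 78.77 kt.
ΔV over 24 h = 16.31 kt → 24 h equivalent = 16.31 × 24/24 ≈ 16.31 kt.
16 kt < 30 kt ⇒ not rapid intensification.

16 kt, no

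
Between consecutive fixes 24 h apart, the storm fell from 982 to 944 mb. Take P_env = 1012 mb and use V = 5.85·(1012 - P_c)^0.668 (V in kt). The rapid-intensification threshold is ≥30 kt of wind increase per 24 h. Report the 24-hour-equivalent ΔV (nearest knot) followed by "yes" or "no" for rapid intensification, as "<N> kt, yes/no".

41 kt, yes

V₁: ΔP = 30, V ≈ 5.85 × 30^0.668 ≈ 56.74 kt.
V₂: ΔP = 68, V ≈ 5.85 × 68^0.668 ≈ 98.01 kt.
ΔV over 24 h = 41.27 kt → 24 h equivalent = 41.27 × 24/24 ≈ 41.27 kt.
41 kt ≥ 30 kt ⇒ rapid intensification.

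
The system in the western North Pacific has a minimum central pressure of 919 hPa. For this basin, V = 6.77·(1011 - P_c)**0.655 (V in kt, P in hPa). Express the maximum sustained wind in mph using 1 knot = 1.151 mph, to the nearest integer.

ΔP = 1011 − 919 = 92 hPa.
V ≈ 6.77 × 92^0.655 = 6.77 × 19.332 ≈ 130.879 kt.
130.879 × 1.151 ≈ 150.64 mph → 151 mph.

151 mph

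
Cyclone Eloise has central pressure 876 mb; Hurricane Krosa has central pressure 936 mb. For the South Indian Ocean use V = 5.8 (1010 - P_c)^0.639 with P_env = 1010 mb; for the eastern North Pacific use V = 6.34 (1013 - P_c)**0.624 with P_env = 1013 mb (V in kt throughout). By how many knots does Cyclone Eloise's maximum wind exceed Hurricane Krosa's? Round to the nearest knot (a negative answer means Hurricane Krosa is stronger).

Cyclone Eloise: ΔP = 134; V ≈ 5.8 × 134^0.639 ≈ 132.63 kt.
Hurricane Krosa: ΔP = 77; V ≈ 6.34 × 77^0.624 ≈ 95.34 kt.
Difference ≈ 132.63 − 95.34 = 37.29 → 37 kt.

37 kt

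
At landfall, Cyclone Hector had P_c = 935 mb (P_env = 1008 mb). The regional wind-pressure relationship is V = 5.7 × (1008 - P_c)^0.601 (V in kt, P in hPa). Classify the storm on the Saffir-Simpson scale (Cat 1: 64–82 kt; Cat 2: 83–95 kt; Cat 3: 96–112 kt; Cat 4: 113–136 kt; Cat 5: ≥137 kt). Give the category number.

ΔP = 1008 − 935 = 73 mb.
V ≈ 5.7 × 73^0.601 = 5.7 × 13.18 ≈ 75 kt.
75 kt falls in the Category 1 band.

1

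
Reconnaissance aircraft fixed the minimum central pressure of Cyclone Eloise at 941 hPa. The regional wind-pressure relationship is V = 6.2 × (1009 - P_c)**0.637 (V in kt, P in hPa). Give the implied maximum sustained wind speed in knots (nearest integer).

ΔP = 1009 − 941 = 68 hPa.
68^0.637 ≈ 14.700.
V ≈ 6.2 × 14.700 ≈ 91.1 kt.

91 kt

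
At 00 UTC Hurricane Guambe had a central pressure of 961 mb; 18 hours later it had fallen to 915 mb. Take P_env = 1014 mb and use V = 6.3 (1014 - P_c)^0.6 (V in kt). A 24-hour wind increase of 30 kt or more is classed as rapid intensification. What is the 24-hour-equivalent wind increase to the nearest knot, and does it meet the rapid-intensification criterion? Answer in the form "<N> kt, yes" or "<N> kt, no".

41 kt, yes

V₁: ΔP = 53, V ≈ 6.3 × 53^0.6 ≈ 68.22 kt.
V₂: ΔP = 99, V ≈ 6.3 × 99^0.6 ≈ 99.25 kt.
ΔV over 18 h = 31.03 kt → 24 h equivalent = 31.03 × 24/18 ≈ 41.37 kt.
41 kt ≥ 30 kt ⇒ rapid intensification.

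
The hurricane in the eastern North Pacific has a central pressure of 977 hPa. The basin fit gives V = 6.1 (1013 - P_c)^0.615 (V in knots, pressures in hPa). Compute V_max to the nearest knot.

55 kt

ΔP = 1013 − 977 = 36 hPa.
36^0.615 ≈ 9.060.
V ≈ 6.1 × 9.060 ≈ 55.3 kt.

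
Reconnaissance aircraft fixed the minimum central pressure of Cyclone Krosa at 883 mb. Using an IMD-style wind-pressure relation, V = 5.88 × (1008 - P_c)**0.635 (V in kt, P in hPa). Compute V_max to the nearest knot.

ΔP = 1008 − 883 = 125 mb.
125^0.635 ≈ 21.455.
V ≈ 5.88 × 21.455 ≈ 126.2 kt.

126 kt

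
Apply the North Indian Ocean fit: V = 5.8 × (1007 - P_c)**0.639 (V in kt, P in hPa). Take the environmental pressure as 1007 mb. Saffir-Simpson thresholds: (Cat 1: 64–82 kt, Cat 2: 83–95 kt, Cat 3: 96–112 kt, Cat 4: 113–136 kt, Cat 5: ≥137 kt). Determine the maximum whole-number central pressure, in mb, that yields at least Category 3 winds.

Category 3 begins at V = 96 kt.
Required ΔP = (96/5.8)^(1/0.639) = 16.552^1.565 ≈ 80.80 mb.
P_c ≤ 1007 − 80.80 = 926.20, so the highest integer P_c is 926 mb.

926 mb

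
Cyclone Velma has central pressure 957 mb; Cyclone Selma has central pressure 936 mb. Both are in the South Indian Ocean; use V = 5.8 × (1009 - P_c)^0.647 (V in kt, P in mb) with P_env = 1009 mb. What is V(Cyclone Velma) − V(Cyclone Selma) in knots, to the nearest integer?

-18 kt

Cyclone Velma: ΔP = 52; V ≈ 5.8 × 52^0.647 ≈ 74.76 kt.
Cyclone Selma: ΔP = 73; V ≈ 5.8 × 73^0.647 ≈ 93.11 kt.
Difference ≈ 74.76 − 93.11 = -18.35 → -18 kt.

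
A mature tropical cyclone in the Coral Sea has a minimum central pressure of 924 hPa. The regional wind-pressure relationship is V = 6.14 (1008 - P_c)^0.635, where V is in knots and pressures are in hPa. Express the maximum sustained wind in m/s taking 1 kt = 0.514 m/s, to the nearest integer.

ΔP = 1008 − 924 = 84 hPa.
V ≈ 6.14 × 84^0.635 = 6.14 × 16.669 ≈ 102.349 kt.
102.349 × 0.514 ≈ 52.61 m/s → 53 m/s.

53 m/s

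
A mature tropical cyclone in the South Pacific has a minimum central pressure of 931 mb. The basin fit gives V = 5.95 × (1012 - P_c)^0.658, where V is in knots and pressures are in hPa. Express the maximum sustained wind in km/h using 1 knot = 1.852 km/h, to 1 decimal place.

ΔP = 1012 − 931 = 81 mb.
V ≈ 5.95 × 81^0.658 = 5.95 × 18.021 ≈ 107.226 kt.
107.226 × 1.852 ≈ 198.58 km/h → 198.6 km/h.

198.6 km/h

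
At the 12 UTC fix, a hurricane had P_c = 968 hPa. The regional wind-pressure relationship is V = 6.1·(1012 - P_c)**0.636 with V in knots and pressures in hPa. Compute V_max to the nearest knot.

68 kt

ΔP = 1012 − 968 = 44 hPa.
44^0.636 ≈ 11.098.
V ≈ 6.1 × 11.098 ≈ 67.7 kt.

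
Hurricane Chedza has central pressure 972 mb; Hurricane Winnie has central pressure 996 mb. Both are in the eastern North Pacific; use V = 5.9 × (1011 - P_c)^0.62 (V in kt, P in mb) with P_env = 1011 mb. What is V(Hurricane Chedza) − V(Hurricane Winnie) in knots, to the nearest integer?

Hurricane Chedza: ΔP = 39; V ≈ 5.9 × 39^0.62 ≈ 57.19 kt.
Hurricane Winnie: ΔP = 15; V ≈ 5.9 × 15^0.62 ≈ 31.62 kt.
Difference ≈ 57.19 − 31.62 = 25.57 → 26 kt.

26 kt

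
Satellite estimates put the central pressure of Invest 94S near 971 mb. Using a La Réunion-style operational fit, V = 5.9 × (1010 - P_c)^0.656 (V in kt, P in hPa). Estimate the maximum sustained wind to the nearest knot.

ΔP = 1010 − 971 = 39 mb.
39^0.656 ≈ 11.060.
V ≈ 5.9 × 11.060 ≈ 65.3 kt.

65 kt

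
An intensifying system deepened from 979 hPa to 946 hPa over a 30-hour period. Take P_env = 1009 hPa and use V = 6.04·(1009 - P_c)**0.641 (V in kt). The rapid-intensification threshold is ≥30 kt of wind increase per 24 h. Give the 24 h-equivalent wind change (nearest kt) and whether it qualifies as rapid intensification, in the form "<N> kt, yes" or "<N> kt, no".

V₁: ΔP = 30, V ≈ 6.04 × 30^0.641 ≈ 53.44 kt.
V₂: ΔP = 63, V ≈ 6.04 × 63^0.641 ≈ 85.98 kt.
ΔV over 30 h = 32.54 kt → 24 h equivalent = 32.54 × 24/30 ≈ 26.03 kt.
26 kt < 30 kt ⇒ not rapid intensification.

26 kt, no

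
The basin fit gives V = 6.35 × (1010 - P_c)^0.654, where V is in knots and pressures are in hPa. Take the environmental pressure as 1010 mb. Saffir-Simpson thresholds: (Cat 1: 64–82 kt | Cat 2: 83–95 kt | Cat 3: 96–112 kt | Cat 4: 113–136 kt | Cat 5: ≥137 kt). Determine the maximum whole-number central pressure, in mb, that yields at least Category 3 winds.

946 mb

Category 3 begins at V = 96 kt.
Required ΔP = (96/6.35)^(1/0.654) = 15.118^1.529 ≈ 63.61 mb.
P_c ≤ 1010 − 63.61 = 946.39, so the highest integer P_c is 946 mb.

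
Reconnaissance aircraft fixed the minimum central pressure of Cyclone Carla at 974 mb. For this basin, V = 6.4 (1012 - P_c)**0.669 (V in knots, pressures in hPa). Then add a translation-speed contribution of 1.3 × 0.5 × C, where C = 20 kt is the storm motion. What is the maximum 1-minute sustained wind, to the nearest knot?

ΔP = 1012 − 974 = 38 mb.
38^0.669 ≈ 11.399.
V ≈ 6.4 × 11.399 ≈ 73.0 kt.
Translation term: 1.3 × 0.5 × 20 = 13 kt.
Corrected V ≈ 86 kt → 86 kt.

86 kt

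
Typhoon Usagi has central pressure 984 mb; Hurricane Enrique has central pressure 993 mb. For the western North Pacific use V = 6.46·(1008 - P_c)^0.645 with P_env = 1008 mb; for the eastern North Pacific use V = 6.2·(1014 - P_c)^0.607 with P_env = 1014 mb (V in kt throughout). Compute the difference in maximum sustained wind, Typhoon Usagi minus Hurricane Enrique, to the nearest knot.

11 kt

Typhoon Usagi: ΔP = 24; V ≈ 6.46 × 24^0.645 ≈ 50.17 kt.
Hurricane Enrique: ΔP = 21; V ≈ 6.2 × 21^0.607 ≈ 39.35 kt.
Difference ≈ 50.17 − 39.35 = 10.82 → 11 kt.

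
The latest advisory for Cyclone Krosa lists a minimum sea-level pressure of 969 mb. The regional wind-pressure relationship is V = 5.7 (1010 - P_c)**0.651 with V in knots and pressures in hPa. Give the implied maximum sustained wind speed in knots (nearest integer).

ΔP = 1010 − 969 = 41 mb.
41^0.651 ≈ 11.218.
V ≈ 5.7 × 11.218 ≈ 63.9 kt.

64 kt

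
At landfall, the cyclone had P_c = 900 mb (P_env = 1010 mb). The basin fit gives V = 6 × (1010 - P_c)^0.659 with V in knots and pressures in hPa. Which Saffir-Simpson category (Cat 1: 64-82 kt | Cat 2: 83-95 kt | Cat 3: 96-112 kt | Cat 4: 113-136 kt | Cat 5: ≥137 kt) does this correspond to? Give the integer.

4

ΔP = 1010 − 900 = 110 mb.
V ≈ 6 × 110^0.659 = 6 × 22.15 ≈ 133 kt.
133 kt falls in the Category 4 band.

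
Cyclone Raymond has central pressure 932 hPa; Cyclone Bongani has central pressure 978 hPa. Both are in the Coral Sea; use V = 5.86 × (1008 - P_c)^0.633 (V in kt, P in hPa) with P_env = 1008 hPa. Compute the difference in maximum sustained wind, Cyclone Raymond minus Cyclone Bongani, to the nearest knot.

Cyclone Raymond: ΔP = 76; V ≈ 5.86 × 76^0.633 ≈ 90.88 kt.
Cyclone Bongani: ΔP = 30; V ≈ 5.86 × 30^0.633 ≈ 50.46 kt.
Difference ≈ 90.88 − 50.46 = 40.42 → 40 kt.

40 kt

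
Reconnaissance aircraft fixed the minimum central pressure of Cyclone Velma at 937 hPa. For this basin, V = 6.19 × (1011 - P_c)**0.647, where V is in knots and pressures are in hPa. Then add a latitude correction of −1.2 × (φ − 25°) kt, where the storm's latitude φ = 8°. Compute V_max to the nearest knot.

ΔP = 1011 − 937 = 74 hPa.
74^0.647 ≈ 16.195.
V ≈ 6.19 × 16.195 ≈ 100.2 kt.
Latitude correction: −1.2 × (8 − 25) = 20.4 kt.
Corrected V ≈ 120.6 kt → 121 kt.

121 kt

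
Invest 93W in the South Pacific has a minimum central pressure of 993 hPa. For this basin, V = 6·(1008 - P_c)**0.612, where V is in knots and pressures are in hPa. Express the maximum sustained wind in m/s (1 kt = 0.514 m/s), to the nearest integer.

ΔP = 1008 − 993 = 15 hPa.
V ≈ 6 × 15^0.612 = 6 × 5.245 ≈ 31.472 kt.
31.472 × 0.514 ≈ 16.18 m/s → 16 m/s.

16 m/s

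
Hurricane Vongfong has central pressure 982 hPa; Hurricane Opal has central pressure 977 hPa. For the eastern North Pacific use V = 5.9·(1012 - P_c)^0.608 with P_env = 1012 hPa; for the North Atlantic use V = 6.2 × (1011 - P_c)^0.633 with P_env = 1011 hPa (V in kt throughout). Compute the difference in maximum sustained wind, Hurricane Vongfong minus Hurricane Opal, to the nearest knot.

Hurricane Vongfong: ΔP = 30; V ≈ 5.9 × 30^0.608 ≈ 46.66 kt.
Hurricane Opal: ΔP = 34; V ≈ 6.2 × 34^0.633 ≈ 57.79 kt.
Difference ≈ 46.66 − 57.79 = -11.13 → -11 kt.

-11 kt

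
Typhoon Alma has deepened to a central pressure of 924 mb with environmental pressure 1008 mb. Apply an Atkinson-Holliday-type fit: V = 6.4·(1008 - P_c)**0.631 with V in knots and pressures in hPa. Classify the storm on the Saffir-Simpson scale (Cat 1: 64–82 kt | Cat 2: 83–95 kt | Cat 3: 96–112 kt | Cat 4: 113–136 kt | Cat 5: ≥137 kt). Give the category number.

3

ΔP = 1008 − 924 = 84 mb.
V ≈ 6.4 × 84^0.631 = 6.4 × 16.38 ≈ 105 kt.
105 kt falls in the Category 3 band.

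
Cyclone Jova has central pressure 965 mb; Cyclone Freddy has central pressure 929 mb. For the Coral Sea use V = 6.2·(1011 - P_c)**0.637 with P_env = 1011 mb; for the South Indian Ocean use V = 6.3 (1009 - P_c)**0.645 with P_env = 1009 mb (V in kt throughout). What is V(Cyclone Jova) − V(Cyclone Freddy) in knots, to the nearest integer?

-35 kt

Cyclone Jova: ΔP = 46; V ≈ 6.2 × 46^0.637 ≈ 71.05 kt.
Cyclone Freddy: ΔP = 80; V ≈ 6.3 × 80^0.645 ≈ 106.37 kt.
Difference ≈ 71.05 − 106.37 = -35.32 → -35 kt.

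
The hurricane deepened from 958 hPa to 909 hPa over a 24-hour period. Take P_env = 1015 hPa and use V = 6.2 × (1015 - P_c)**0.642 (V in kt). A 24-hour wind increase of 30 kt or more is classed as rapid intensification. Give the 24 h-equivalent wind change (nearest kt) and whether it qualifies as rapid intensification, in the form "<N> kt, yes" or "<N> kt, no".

V₁: ΔP = 57, V ≈ 6.2 × 57^0.642 ≈ 83.11 kt.
V₂: ΔP = 106, V ≈ 6.2 × 106^0.642 ≈ 123.78 kt.
ΔV over 24 h = 40.67 kt → 24 h equivalent = 40.67 × 24/24 ≈ 40.67 kt.
41 kt ≥ 30 kt ⇒ rapid intensification.

41 kt, yes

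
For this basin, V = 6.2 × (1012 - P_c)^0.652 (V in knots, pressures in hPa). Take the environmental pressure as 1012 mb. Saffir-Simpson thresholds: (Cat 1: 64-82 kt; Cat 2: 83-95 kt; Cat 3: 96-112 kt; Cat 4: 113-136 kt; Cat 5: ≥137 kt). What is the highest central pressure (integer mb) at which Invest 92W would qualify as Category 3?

945 mb

Category 3 begins at V = 96 kt.
Required ΔP = (96/6.2)^(1/0.652) = 15.484^1.534 ≈ 66.83 mb.
P_c ≤ 1012 − 66.83 = 945.17, so the highest integer P_c is 945 mb.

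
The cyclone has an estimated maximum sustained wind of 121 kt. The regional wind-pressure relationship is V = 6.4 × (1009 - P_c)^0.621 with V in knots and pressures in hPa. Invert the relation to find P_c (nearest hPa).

895 hPa

ΔP = (V / 6.4)^(1/0.621) = (121/6.4)^1.610.
121/6.4 = 18.906; 18.906^1.610 ≈ 113.69 hPa.
P_c = 1009 − 113.69 = 895.31 ≈ 895 hPa.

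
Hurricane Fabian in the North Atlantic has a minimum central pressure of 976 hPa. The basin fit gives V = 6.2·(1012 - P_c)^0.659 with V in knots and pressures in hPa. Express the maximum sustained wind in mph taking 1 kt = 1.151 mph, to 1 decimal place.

75.7 mph

ΔP = 1012 − 976 = 36 hPa.
V ≈ 6.2 × 36^0.659 = 6.2 × 10.607 ≈ 65.765 kt.
65.765 × 1.151 ≈ 75.70 mph → 75.7 mph.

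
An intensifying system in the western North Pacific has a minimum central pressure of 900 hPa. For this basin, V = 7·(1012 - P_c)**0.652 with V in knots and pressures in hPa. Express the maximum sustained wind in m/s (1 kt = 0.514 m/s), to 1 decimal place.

78.0 m/s

ΔP = 1012 − 900 = 112 hPa.
V ≈ 7 × 112^0.652 = 7 × 21.682 ≈ 151.771 kt.
151.771 × 0.514 ≈ 78.01 m/s → 78.0 m/s.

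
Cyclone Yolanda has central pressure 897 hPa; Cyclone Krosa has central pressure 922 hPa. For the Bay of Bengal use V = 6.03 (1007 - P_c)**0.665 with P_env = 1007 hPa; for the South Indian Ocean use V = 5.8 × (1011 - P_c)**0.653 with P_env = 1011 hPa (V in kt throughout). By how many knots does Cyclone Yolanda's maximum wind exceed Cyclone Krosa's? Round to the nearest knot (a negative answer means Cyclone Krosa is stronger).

Cyclone Yolanda: ΔP = 110; V ≈ 6.03 × 110^0.665 ≈ 137.35 kt.
Cyclone Krosa: ΔP = 89; V ≈ 5.8 × 89^0.653 ≈ 108.74 kt.
Difference ≈ 137.35 − 108.74 = 28.61 → 29 kt.

29 kt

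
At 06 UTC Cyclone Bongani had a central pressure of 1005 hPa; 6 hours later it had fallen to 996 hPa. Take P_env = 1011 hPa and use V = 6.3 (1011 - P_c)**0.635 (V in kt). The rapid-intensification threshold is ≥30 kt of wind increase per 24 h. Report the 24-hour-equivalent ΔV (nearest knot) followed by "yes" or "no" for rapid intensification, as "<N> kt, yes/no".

62 kt, yes

V₁: ΔP = 6, V ≈ 6.3 × 6^0.635 ≈ 19.65 kt.
V₂: ΔP = 15, V ≈ 6.3 × 15^0.635 ≈ 35.17 kt.
ΔV over 6 h = 15.52 kt → 24 h equivalent = 15.52 × 24/6 ≈ 62.08 kt.
62 kt ≥ 30 kt ⇒ rapid intensification.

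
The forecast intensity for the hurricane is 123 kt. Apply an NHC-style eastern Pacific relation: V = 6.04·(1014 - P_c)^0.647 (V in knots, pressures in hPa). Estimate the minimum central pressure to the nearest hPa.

909 hPa

ΔP = (V / 6.04)^(1/0.647) = (123/6.04)^1.546.
123/6.04 = 20.364; 20.364^1.546 ≈ 105.43 hPa.
P_c = 1014 − 105.43 = 908.57 ≈ 909 hPa.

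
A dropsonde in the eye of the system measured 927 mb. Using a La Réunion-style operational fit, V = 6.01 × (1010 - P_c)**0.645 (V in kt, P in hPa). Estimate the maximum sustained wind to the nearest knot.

104 kt

ΔP = 1010 − 927 = 83 mb.
83^0.645 ≈ 17.290.
V ≈ 6.01 × 17.290 ≈ 103.9 kt.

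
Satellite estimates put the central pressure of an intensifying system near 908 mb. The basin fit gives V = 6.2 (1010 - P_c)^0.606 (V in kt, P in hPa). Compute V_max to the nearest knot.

102 kt

ΔP = 1010 − 908 = 102 mb.
102^0.606 ≈ 16.490.
V ≈ 6.2 × 16.490 ≈ 102.2 kt.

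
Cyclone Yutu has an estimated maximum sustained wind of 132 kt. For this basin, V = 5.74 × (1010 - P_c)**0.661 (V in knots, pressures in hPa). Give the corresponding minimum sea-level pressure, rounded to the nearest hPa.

895 hPa

ΔP = (V / 5.74)^(1/0.661) = (132/5.74)^1.513.
132/5.74 = 22.997; 22.997^1.513 ≈ 114.82 hPa.
P_c = 1010 − 114.82 = 895.18 ≈ 895 hPa.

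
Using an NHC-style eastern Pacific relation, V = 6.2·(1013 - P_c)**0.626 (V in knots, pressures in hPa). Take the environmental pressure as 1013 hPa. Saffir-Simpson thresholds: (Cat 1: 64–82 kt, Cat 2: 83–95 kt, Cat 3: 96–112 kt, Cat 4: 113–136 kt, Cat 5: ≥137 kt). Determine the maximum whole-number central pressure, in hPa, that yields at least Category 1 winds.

971 hPa

Category 1 begins at V = 64 kt.
Required ΔP = (64/6.2)^(1/0.626) = 10.323^1.597 ≈ 41.64 hPa.
P_c ≤ 1013 − 41.64 = 971.36, so the highest integer P_c is 971 hPa.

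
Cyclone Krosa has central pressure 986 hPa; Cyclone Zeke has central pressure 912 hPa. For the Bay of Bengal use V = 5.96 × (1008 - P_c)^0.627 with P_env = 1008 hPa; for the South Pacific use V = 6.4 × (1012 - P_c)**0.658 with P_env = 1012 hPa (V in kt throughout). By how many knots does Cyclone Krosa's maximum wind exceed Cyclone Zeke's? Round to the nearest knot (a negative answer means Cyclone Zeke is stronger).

Cyclone Krosa: ΔP = 22; V ≈ 5.96 × 22^0.627 ≈ 41.39 kt.
Cyclone Zeke: ΔP = 100; V ≈ 6.4 × 100^0.658 ≈ 132.49 kt.
Difference ≈ 41.39 − 132.49 = -91.10 → -91 kt.

-91 kt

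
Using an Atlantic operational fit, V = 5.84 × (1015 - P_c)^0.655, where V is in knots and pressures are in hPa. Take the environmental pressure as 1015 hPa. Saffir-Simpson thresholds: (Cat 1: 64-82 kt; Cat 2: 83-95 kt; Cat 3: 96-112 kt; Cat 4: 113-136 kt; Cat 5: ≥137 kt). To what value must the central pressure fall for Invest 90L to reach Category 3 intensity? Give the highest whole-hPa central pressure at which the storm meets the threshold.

943 hPa

Category 3 begins at V = 96 kt.
Required ΔP = (96/5.84)^(1/0.655) = 16.438^1.527 ≈ 71.82 hPa.
P_c ≤ 1015 − 71.82 = 943.18, so the highest integer P_c is 943 hPa.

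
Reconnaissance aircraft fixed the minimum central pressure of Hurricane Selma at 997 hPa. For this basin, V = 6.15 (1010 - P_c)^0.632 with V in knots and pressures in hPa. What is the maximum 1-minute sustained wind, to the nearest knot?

ΔP = 1010 − 997 = 13 hPa.
13^0.632 ≈ 5.058.
V ≈ 6.15 × 5.058 ≈ 31.1 kt.

31 kt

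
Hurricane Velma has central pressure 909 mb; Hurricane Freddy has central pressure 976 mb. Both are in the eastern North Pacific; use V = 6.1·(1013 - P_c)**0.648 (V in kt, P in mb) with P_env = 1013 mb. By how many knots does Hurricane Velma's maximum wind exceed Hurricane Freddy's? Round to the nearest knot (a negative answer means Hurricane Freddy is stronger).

Hurricane Velma: ΔP = 104; V ≈ 6.1 × 104^0.648 ≈ 123.70 kt.
Hurricane Freddy: ΔP = 37; V ≈ 6.1 × 37^0.648 ≈ 63.32 kt.
Difference ≈ 123.70 − 63.32 = 60.38 → 60 kt.

60 kt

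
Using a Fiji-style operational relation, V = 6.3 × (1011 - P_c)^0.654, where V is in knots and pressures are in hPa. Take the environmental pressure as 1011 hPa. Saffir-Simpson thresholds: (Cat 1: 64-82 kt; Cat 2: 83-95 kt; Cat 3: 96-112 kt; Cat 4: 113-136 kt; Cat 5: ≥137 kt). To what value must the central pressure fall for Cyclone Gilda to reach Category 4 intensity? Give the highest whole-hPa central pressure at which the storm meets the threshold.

928 hPa

Category 4 begins at V = 113 kt.
Required ΔP = (113/6.3)^(1/0.654) = 17.937^1.529 ≈ 82.61 hPa.
P_c ≤ 1011 − 82.61 = 928.39, so the highest integer P_c is 928 hPa.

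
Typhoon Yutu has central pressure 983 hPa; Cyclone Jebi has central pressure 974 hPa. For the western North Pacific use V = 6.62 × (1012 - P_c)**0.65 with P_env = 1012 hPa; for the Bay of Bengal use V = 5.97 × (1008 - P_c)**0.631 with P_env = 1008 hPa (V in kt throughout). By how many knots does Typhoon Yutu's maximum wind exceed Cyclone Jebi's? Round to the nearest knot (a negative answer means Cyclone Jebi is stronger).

4 kt

Typhoon Yutu: ΔP = 29; V ≈ 6.62 × 29^0.65 ≈ 59.08 kt.
Cyclone Jebi: ΔP = 34; V ≈ 5.97 × 34^0.631 ≈ 55.25 kt.
Difference ≈ 59.08 − 55.25 = 3.83 → 4 kt.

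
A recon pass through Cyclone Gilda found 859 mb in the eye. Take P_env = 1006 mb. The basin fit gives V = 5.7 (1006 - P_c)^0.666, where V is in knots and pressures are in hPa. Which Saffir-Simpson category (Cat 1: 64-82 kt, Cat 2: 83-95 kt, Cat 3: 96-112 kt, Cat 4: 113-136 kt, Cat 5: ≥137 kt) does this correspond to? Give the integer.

ΔP = 1006 − 859 = 147 mb.
V ≈ 5.7 × 147^0.666 = 5.7 × 27.76 ≈ 158 kt.
158 kt falls in the Category 5 band.

5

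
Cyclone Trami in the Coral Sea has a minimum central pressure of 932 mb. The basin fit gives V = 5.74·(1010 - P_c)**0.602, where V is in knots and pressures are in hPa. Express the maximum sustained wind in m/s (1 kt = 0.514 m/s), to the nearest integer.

41 m/s

ΔP = 1010 − 932 = 78 mb.
V ≈ 5.74 × 78^0.602 = 5.74 × 13.773 ≈ 79.059 kt.
79.059 × 0.514 ≈ 40.64 m/s → 41 m/s.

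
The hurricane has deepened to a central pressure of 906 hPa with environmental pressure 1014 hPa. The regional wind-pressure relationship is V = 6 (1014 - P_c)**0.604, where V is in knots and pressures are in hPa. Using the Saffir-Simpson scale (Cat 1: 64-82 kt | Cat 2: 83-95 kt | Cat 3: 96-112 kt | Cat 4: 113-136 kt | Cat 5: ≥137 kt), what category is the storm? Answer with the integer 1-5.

ΔP = 1014 − 906 = 108 hPa.
V ≈ 6 × 108^0.604 = 6 × 16.91 ≈ 101 kt.
101 kt falls in the Category 3 band.

3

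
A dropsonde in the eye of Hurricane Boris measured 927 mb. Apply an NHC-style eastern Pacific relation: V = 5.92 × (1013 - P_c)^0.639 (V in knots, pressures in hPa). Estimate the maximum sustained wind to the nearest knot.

ΔP = 1013 − 927 = 86 mb.
86^0.639 ≈ 17.224.
V ≈ 5.92 × 17.224 ≈ 102.0 kt.

102 kt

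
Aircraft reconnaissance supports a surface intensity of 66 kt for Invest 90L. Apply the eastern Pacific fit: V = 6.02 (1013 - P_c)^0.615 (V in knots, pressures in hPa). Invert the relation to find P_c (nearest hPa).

ΔP = (V / 6.02)^(1/0.615) = (66/6.02)^1.626.
66/6.02 = 10.963; 10.963^1.626 ≈ 49.09 hPa.
P_c = 1013 − 49.09 = 963.91 ≈ 964 hPa.

964 hPa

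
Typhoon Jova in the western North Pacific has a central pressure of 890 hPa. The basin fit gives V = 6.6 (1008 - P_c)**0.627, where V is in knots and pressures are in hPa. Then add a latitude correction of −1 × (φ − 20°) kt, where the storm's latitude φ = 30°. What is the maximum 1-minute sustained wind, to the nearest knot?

121 kt

ΔP = 1008 − 890 = 118 hPa.
118^0.627 ≈ 19.910.
V ≈ 6.6 × 19.910 ≈ 131.4 kt.
Latitude correction: −1 × (30 − 20) = -10 kt.
Corrected V ≈ 121.4 kt → 121 kt.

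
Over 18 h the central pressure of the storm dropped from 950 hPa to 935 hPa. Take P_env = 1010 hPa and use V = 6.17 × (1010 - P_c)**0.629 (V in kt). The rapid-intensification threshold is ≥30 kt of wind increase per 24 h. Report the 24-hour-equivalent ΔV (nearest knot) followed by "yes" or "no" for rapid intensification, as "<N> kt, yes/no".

V₁: ΔP = 60, V ≈ 6.17 × 60^0.629 ≈ 81.05 kt.
V₂: ΔP = 75, V ≈ 6.17 × 75^0.629 ≈ 93.26 kt.
ΔV over 18 h = 12.21 kt → 24 h equivalent = 12.21 × 24/18 ≈ 16.28 kt.
16 kt < 30 kt ⇒ not rapid intensification.

16 kt, no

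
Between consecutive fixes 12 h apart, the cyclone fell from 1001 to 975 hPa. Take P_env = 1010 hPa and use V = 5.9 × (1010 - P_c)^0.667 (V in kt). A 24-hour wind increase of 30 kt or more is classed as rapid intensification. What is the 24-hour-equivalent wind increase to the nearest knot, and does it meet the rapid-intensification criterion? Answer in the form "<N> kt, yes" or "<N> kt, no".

75 kt, yes

V₁: ΔP = 9, V ≈ 5.9 × 9^0.667 ≈ 25.55 kt.
V₂: ΔP = 35, V ≈ 5.9 × 35^0.667 ≈ 63.20 kt.
ΔV over 12 h = 37.65 kt → 24 h equivalent = 37.65 × 24/12 ≈ 75.30 kt.
75 kt ≥ 30 kt ⇒ rapid intensification.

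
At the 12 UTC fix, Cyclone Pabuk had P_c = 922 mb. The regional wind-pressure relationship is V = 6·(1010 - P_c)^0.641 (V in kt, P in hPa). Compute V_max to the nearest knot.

ΔP = 1010 − 922 = 88 mb.
88^0.641 ≈ 17.637.
V ≈ 6 × 17.637 ≈ 105.8 kt.

106 kt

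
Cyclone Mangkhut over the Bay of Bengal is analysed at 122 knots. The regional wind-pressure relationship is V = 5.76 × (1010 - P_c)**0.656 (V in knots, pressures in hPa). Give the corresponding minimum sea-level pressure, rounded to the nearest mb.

905 mb

ΔP = (V / 5.76)^(1/0.656) = (122/5.76)^1.524.
122/5.76 = 21.181; 21.181^1.524 ≈ 105.01 mb.
P_c = 1010 − 105.01 = 904.99 ≈ 905 mb.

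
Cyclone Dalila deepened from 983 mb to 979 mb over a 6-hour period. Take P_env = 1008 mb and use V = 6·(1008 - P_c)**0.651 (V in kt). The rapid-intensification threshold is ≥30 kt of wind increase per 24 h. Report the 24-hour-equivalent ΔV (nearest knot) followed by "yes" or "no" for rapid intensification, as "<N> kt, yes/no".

20 kt, no

V₁: ΔP = 25, V ≈ 6 × 25^0.651 ≈ 48.78 kt.
V₂: ΔP = 29, V ≈ 6 × 29^0.651 ≈ 53.72 kt.
ΔV over 6 h = 4.94 kt → 24 h equivalent = 4.94 × 24/6 ≈ 19.76 kt.
20 kt < 30 kt ⇒ not rapid intensification.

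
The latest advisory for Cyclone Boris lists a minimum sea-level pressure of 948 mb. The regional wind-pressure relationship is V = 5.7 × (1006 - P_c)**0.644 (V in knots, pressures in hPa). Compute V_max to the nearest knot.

78 kt

ΔP = 1006 − 948 = 58 mb.
58^0.644 ≈ 13.666.
V ≈ 5.7 × 13.666 ≈ 77.9 kt.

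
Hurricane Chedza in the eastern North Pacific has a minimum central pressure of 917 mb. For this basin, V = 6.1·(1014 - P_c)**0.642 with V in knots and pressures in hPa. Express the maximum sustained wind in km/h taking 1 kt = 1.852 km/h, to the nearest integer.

213 km/h

ΔP = 1014 − 917 = 97 mb.
V ≈ 6.1 × 97^0.642 = 6.1 × 18.859 ≈ 115.037 kt.
115.037 × 1.852 ≈ 213.05 km/h → 213 km/h.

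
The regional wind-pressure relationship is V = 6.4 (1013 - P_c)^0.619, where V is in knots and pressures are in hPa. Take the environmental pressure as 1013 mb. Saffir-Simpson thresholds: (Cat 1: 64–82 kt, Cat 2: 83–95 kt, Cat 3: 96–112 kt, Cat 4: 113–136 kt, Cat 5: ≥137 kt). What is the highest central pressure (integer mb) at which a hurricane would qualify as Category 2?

950 mb

Category 2 begins at V = 83 kt.
Required ΔP = (83/6.4)^(1/0.619) = 12.969^1.616 ≈ 62.79 mb.
P_c ≤ 1013 − 62.79 = 950.21, so the highest integer P_c is 950 mb.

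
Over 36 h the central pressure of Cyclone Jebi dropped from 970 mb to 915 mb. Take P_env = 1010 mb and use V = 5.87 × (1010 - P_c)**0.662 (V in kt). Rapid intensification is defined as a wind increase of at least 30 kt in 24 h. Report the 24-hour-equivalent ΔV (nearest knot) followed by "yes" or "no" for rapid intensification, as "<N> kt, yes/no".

35 kt, yes

V₁: ΔP = 40, V ≈ 5.87 × 40^0.662 ≈ 67.48 kt.
V₂: ΔP = 95, V ≈ 5.87 × 95^0.662 ≈ 119.64 kt.
ΔV over 36 h = 52.16 kt → 24 h equivalent = 52.16 × 24/36 ≈ 34.77 kt.
35 kt ≥ 30 kt ⇒ rapid intensification.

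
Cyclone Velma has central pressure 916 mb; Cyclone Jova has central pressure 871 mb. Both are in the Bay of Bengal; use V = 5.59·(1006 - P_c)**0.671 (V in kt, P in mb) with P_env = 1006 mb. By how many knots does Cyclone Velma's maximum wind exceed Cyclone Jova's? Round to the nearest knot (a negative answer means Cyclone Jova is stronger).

Cyclone Velma: ΔP = 90; V ≈ 5.59 × 90^0.671 ≈ 114.47 kt.
Cyclone Jova: ΔP = 135; V ≈ 5.59 × 135^0.671 ≈ 150.27 kt.
Difference ≈ 114.47 − 150.27 = -35.80 → -36 kt.

-36 kt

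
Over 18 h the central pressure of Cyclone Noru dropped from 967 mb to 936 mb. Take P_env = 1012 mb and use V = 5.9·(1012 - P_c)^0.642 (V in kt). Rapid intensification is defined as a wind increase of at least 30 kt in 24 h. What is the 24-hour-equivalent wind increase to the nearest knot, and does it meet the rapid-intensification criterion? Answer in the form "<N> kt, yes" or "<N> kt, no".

V₁: ΔP = 45, V ≈ 5.9 × 45^0.642 ≈ 67.95 kt.
V₂: ΔP = 76, V ≈ 5.9 × 76^0.642 ≈ 95.13 kt.
ΔV over 18 h = 27.18 kt → 24 h equivalent = 27.18 × 24/18 ≈ 36.24 kt.
36 kt ≥ 30 kt ⇒ rapid intensification.

36 kt, yes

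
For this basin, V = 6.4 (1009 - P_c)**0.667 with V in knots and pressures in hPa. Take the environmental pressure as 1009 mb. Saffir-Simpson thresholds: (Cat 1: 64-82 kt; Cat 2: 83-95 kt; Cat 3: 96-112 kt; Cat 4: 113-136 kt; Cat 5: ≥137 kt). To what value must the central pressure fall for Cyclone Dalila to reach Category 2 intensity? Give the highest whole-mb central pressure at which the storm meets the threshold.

962 mb

Category 2 begins at V = 83 kt.
Required ΔP = (83/6.4)^(1/0.667) = 12.969^1.499 ≈ 46.61 mb.
P_c ≤ 1009 − 46.61 = 962.39, so the highest integer P_c is 962 mb.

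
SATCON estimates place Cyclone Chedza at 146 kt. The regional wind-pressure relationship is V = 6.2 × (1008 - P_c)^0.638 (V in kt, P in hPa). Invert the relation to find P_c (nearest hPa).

ΔP = (V / 6.2)^(1/0.638) = (146/6.2)^1.567.
146/6.2 = 23.548; 23.548^1.567 ≈ 141.39 hPa.
P_c = 1008 − 141.39 = 866.61 ≈ 867 hPa.

867 hPa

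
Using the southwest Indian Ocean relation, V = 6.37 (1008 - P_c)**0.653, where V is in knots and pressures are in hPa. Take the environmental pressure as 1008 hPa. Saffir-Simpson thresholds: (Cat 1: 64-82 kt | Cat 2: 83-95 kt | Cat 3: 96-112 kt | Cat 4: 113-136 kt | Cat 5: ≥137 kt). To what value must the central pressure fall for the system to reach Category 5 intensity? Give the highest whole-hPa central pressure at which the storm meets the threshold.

Category 5 begins at V = 137 kt.
Required ΔP = (137/6.37)^(1/0.653) = 21.507^1.531 ≈ 109.83 hPa.
P_c ≤ 1008 − 109.83 = 898.17, so the highest integer P_c is 898 hPa.

898 hPa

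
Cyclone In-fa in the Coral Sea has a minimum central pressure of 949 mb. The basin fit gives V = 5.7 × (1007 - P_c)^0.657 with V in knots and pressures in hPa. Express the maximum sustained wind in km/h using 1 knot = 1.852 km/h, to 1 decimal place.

152.1 km/h

ΔP = 1007 − 949 = 58 mb.
V ≈ 5.7 × 58^0.657 = 5.7 × 14.407 ≈ 82.120 kt.
82.120 × 1.852 ≈ 152.09 km/h → 152.1 km/h.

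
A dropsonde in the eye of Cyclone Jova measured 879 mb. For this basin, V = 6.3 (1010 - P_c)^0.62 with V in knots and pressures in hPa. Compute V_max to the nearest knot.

ΔP = 1010 − 879 = 131 mb.
131^0.62 ≈ 20.545.
V ≈ 6.3 × 20.545 ≈ 129.4 kt.

129 kt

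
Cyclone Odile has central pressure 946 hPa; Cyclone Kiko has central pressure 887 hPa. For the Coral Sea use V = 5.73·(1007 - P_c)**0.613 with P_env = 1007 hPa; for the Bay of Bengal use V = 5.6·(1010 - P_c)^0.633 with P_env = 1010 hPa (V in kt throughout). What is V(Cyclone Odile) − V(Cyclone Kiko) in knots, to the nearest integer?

-47 kt

Cyclone Odile: ΔP = 61; V ≈ 5.73 × 61^0.613 ≈ 71.21 kt.
Cyclone Kiko: ΔP = 123; V ≈ 5.6 × 123^0.633 ≈ 117.79 kt.
Difference ≈ 71.21 − 117.79 = -46.58 → -47 kt.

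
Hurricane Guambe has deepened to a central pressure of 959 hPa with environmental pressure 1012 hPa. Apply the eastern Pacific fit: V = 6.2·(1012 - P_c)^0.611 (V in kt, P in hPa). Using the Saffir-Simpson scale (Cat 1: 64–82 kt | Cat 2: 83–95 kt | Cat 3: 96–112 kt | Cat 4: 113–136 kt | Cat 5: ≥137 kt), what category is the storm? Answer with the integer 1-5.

1

ΔP = 1012 − 959 = 53 hPa.
V ≈ 6.2 × 53^0.611 = 6.2 × 11.31 ≈ 70 kt.
70 kt falls in the Category 1 band.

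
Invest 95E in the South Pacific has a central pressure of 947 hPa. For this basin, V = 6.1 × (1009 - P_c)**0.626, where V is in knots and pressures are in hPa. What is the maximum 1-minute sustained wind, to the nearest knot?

81 kt

ΔP = 1009 − 947 = 62 hPa.
62^0.626 ≈ 13.245.
V ≈ 6.1 × 13.245 ≈ 80.8 kt.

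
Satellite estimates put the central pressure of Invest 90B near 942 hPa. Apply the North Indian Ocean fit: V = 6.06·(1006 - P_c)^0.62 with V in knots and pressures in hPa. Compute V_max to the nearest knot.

ΔP = 1006 − 942 = 64 hPa.
64^0.62 ≈ 13.177.
V ≈ 6.06 × 13.177 ≈ 79.9 kt.

80 kt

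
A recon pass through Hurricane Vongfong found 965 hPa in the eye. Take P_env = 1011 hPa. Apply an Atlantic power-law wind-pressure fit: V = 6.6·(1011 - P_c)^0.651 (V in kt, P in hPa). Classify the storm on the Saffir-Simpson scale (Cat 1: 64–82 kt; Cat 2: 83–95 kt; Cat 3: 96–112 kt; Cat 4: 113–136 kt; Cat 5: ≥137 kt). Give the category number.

1

ΔP = 1011 − 965 = 46 hPa.
V ≈ 6.6 × 46^0.651 = 6.6 × 12.09 ≈ 80 kt.
80 kt falls in the Category 1 band.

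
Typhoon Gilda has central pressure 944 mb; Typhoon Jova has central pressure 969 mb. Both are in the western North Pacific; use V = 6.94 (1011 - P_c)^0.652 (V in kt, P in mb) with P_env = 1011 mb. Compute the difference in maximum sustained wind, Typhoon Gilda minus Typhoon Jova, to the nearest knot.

28 kt

Typhoon Gilda: ΔP = 67; V ≈ 6.94 × 67^0.652 ≈ 107.64 kt.
Typhoon Jova: ΔP = 42; V ≈ 6.94 × 42^0.652 ≈ 79.38 kt.
Difference ≈ 107.64 − 79.38 = 28.26 → 28 kt.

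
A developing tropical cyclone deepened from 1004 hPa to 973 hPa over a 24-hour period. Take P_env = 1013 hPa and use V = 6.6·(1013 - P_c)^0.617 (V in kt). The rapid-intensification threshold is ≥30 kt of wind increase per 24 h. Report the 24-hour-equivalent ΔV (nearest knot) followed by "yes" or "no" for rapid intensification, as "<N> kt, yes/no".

V₁: ΔP = 9, V ≈ 6.6 × 9^0.617 ≈ 25.60 kt.
V₂: ΔP = 40, V ≈ 6.6 × 40^0.617 ≈ 64.27 kt.
ΔV over 24 h = 38.67 kt → 24 h equivalent = 38.67 × 24/24 ≈ 38.67 kt.
39 kt ≥ 30 kt ⇒ rapid intensification.

39 kt, yes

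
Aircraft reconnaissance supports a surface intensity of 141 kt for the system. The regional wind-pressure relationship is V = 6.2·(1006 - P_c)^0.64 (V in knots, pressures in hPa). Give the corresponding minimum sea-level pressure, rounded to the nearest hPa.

ΔP = (V / 6.2)^(1/0.64) = (141/6.2)^1.562.
141/6.2 = 22.742; 22.742^1.562 ≈ 131.84 hPa.
P_c = 1006 − 131.84 = 874.16 ≈ 874 hPa.

874 hPa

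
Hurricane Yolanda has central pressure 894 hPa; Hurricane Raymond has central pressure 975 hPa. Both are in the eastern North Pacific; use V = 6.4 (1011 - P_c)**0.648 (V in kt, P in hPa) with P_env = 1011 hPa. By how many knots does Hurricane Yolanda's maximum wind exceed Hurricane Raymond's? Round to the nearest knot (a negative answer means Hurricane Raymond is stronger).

Hurricane Yolanda: ΔP = 117; V ≈ 6.4 × 117^0.648 ≈ 140.08 kt.
Hurricane Raymond: ΔP = 36; V ≈ 6.4 × 36^0.648 ≈ 65.26 kt.
Difference ≈ 140.08 − 65.26 = 74.82 → 75 kt.

75 kt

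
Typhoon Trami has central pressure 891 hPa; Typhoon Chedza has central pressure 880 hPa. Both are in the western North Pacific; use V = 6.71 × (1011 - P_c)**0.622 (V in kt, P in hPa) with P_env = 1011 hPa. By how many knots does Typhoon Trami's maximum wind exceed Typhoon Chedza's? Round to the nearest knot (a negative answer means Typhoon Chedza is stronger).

-7 kt

Typhoon Trami: ΔP = 120; V ≈ 6.71 × 120^0.622 ≈ 131.82 kt.
Typhoon Chedza: ΔP = 131; V ≈ 6.71 × 131^0.622 ≈ 139.21 kt.
Difference ≈ 131.82 − 139.21 = -7.39 → -7 kt.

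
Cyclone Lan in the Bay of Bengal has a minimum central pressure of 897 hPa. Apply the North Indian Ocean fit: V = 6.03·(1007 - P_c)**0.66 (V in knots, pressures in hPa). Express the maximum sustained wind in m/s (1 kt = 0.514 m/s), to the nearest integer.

69 m/s

ΔP = 1007 − 897 = 110 hPa.
V ≈ 6.03 × 110^0.66 = 6.03 × 22.249 ≈ 134.164 kt.
134.164 × 0.514 ≈ 68.96 m/s → 69 m/s.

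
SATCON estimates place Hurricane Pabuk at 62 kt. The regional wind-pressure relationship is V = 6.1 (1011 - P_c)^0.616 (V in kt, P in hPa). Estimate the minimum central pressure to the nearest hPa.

968 hPa

ΔP = (V / 6.1)^(1/0.616) = (62/6.1)^1.623.
62/6.1 = 10.164; 10.164^1.623 ≈ 43.14 hPa.
P_c = 1011 − 43.14 = 967.86 ≈ 968 hPa.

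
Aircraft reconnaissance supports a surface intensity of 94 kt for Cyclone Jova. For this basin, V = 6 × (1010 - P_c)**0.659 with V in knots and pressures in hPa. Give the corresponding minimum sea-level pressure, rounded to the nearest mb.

ΔP = (V / 6)^(1/0.659) = (94/6)^1.517.
94/6 = 15.667; 15.667^1.517 ≈ 65.06 mb.
P_c = 1010 − 65.06 = 944.94 ≈ 945 mb.

945 mb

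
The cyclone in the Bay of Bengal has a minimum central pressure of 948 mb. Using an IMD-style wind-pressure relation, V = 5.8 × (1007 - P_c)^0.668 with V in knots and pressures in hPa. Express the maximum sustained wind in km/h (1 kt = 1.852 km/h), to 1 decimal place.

ΔP = 1007 − 948 = 59 mb.
V ≈ 5.8 × 59^0.668 = 5.8 × 15.238 ≈ 88.381 kt.
88.381 × 1.852 ≈ 163.68 km/h → 163.7 km/h.

163.7 km/h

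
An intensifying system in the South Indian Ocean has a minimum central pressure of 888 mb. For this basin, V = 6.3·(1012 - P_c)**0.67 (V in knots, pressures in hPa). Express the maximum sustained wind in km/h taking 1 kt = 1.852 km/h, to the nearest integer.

ΔP = 1012 − 888 = 124 mb.
V ≈ 6.3 × 124^0.67 = 6.3 × 25.269 ≈ 159.196 kt.
159.196 × 1.852 ≈ 294.83 km/h → 295 km/h.

295 km/h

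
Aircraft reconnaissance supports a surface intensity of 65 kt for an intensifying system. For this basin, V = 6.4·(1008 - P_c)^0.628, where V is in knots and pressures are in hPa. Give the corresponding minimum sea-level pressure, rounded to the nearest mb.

968 mb

ΔP = (V / 6.4)^(1/0.628) = (65/6.4)^1.592.
65/6.4 = 10.156; 10.156^1.592 ≈ 40.09 mb.
P_c = 1008 − 40.09 = 967.91 ≈ 968 mb.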